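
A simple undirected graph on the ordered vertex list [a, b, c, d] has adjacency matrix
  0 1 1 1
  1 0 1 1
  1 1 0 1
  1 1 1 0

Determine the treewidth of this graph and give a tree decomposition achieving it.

A single bag containing all 4 vertices is trivially a valid decomposition of width 3. On the other hand G contains the 4-clique {a, b, c, d}. A clique must lie in a single bag of any decomposition, so no decomposition can have width below 3. Therefore the treewidth is 3.

Treewidth 3.
One optimal decomposition is:
Bags: B1 = {a, b, c, d}
Tree: (single bag)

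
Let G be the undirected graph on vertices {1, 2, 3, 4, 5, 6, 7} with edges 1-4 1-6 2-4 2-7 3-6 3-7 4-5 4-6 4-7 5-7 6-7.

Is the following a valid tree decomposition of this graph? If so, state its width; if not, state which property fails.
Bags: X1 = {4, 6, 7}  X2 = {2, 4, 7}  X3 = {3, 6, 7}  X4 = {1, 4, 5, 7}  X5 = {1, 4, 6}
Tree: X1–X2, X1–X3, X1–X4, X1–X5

A tree decomposition must satisfy three properties: every vertex lies in some bag; for every edge, both endpoints lie together in some bag; and for every vertex, the bags containing it form a connected subtree. Here bags containing vertex 1 are not connected in the tree, so the decomposition is invalid.

No — bags containing vertex 1 are not connected in the tree.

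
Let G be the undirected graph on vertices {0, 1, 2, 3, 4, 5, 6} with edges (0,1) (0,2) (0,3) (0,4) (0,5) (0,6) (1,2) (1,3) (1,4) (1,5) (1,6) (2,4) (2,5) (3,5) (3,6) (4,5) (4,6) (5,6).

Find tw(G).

4

A width-4 tree decomposition is:
Bags: B1 = {0, 1, 3, 5, 6}  B2 = {0, 1, 4, 5, 6}  B3 = {0, 1, 2, 4, 5}
Tree: B1–B2, B2–B3
Each bag holds 5 vertices, so the decomposition has width 4, which upper-bounds the treewidth. On the other hand G contains the 5-clique {0, 1, 3, 5, 6}. A clique must lie in a single bag of any decomposition, so no decomposition can have width below 4. Combining the bounds, tw(G) = 4.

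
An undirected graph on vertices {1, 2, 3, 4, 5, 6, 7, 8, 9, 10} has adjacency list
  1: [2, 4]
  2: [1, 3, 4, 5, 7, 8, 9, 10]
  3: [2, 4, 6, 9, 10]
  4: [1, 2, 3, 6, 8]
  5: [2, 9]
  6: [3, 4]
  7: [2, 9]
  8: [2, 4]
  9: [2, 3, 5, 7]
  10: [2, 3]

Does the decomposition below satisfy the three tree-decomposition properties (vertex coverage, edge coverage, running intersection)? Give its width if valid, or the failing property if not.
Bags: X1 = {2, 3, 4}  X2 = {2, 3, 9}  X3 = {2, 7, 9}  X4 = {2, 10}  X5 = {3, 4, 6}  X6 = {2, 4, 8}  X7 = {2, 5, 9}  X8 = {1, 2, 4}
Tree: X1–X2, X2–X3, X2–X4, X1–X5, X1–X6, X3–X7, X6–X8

No — edge (3,10) lies in no bag.

A tree decomposition must satisfy three properties: every vertex lies in some bag; for every edge, both endpoints lie together in some bag; and for every vertex, the bags containing it form a connected subtree. Here edge (3,10) lies in no bag, so the decomposition is invalid.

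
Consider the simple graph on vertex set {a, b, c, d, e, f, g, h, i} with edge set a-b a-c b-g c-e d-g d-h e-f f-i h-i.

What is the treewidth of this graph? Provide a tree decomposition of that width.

Each bag holds 3 vertices, so the decomposition has width 2, which upper-bounds the treewidth. Since b–g–d–h–i–f–e–c–a–b is a cycle in G, G is not acyclic. Forests are exactly the graphs of treewidth ≤ 1, so tw(G) ≥ 2. The upper and lower bounds meet at 2, so that is the treewidth.

Treewidth 2.
One optimal decomposition is:
Bags: B1 = {b, d, g}  B2 = {b, d, h}  B3 = {b, h, i}  B4 = {b, f, i}  B5 = {b, e, f}  B6 = {b, c, e}  B7 = {a, b, c}
Tree: B1–B2, B2–B3, B3–B4, B4–B5, B5–B6, B6–B7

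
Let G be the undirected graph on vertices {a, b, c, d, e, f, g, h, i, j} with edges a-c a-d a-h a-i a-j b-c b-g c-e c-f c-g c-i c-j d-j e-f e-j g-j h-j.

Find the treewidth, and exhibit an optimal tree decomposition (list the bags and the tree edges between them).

Treewidth 2.
One optimal decomposition is:
Bags: B1 = {a, c, j}  B2 = {a, h, j}  B3 = {c, g, j}  B4 = {c, e, j}  B5 = {a, d, j}  B6 = {b, c, g}  B7 = {c, e, f}  B8 = {a, c, i}
Tree: B1–B2, B1–B3, B1–B4, B1–B5, B3–B6, B4–B7, B1–B8

Each bag holds 3 vertices, so the decomposition has width 2, which upper-bounds the treewidth. On the other hand G contains the 3-clique {a, d, j}. A clique must lie in a single bag of any decomposition, so no decomposition can have width below 2. The upper and lower bounds meet at 2, so that is the treewidth.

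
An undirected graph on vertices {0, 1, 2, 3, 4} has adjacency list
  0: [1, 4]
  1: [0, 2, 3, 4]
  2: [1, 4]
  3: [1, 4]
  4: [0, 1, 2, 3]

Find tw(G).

A width-2 tree decomposition is:
Bags: B1 = {1, 2, 4}  B2 = {0, 1, 4}  B3 = {1, 3, 4}
Tree: B1–B2, B2–B3
Each bag holds 3 vertices, so the decomposition has width 2, which upper-bounds the treewidth. Conversely, {0, 1, 4} is a clique of size 3, and the vertices of any clique must share a bag in every tree decomposition; so some bag has ≥ 3 vertices and tw(G) ≥ 2. Therefore the treewidth is 2.

2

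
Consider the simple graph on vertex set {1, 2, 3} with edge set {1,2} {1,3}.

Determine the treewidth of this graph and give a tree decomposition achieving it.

Treewidth 1.
One such decomposition:
Bags: B1 = {1, 3}  B2 = {1, 2}
Tree: B1–B2

Every bag has size at most 2, so the width is 2 − 1 = 1 and tw(G) ≤ 1. Since G has at least one edge (e.g. 1–3), it is not an edgeless graph, so tw(G) ≥ 1. Therefore the treewidth is 1.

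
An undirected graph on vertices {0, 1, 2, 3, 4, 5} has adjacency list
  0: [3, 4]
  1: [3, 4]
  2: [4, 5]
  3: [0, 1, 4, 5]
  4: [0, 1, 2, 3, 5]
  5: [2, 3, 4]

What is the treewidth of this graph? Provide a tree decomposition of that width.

Treewidth 2.
One optimal decomposition is:
Bags: B1 = {3, 4, 5}  B2 = {2, 4, 5}  B3 = {1, 3, 4}  B4 = {0, 3, 4}
Tree: B1–B2, B1–B3, B3–B4

The largest bag has 3 vertices, giving width 2; this decomposition certifies tw(G) ≤ 2. For the lower bound, the 3 vertices {2, 4, 5} are pairwise adjacent, and any tree decomposition puts a clique entirely inside one bag — forcing width ≥ 2. The upper and lower bounds meet at 2, so that is the treewidth.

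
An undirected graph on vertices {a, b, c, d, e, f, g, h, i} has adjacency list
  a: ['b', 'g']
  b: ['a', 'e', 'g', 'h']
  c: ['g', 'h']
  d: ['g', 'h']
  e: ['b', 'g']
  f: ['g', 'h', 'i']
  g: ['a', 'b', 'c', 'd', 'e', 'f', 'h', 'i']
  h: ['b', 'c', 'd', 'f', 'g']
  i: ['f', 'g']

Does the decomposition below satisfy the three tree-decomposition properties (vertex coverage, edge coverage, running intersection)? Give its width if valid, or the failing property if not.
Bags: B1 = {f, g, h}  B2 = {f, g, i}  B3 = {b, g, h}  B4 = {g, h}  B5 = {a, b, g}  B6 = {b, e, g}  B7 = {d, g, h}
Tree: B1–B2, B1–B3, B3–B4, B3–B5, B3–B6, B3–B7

A tree decomposition must satisfy three properties: every vertex lies in some bag; for every edge, both endpoints lie together in some bag; and for every vertex, the bags containing it form a connected subtree. Here vertex c appears in no bag, so the decomposition is invalid.

No — vertex c appears in no bag.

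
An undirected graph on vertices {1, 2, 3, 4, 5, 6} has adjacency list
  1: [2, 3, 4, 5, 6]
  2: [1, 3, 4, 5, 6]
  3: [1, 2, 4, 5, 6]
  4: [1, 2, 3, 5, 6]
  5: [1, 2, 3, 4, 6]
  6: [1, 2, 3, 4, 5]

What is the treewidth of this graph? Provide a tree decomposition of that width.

Treewidth 5.
One such decomposition:
Bags: B1 = {1, 2, 3, 4, 5, 6}
Tree: (single bag)

With just one bag of size 6, the width is 6 − 1 = 5, so tw(G) ≤ 5. Conversely, {1, 2, 3, 4, 5, 6} is a clique of size 6, and the vertices of any clique must share a bag in every tree decomposition; so some bag has ≥ 6 vertices and tw(G) ≥ 5. Hence tw(G) = 5 exactly.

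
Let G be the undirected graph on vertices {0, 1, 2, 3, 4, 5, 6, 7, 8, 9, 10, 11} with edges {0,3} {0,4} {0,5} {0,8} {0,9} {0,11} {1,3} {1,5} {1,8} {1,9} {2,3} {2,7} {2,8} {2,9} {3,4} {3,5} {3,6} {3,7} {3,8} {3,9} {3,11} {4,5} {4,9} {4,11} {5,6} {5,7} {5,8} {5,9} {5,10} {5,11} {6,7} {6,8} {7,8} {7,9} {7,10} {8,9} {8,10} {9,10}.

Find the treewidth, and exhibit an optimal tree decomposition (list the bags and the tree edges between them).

The largest bag has 5 vertices, giving width 4; this decomposition certifies tw(G) ≤ 4. For the lower bound, the 5 vertices {5, 7, 8, 9, 10} are pairwise adjacent, and any tree decomposition puts a clique entirely inside one bag — forcing width ≥ 4. The upper and lower bounds meet at 4, so that is the treewidth.

Treewidth 4.
Bags: B1 = {1, 3, 5, 8, 9}  B2 = {3, 5, 7, 8, 9}  B3 = {5, 7, 8, 9, 10}  B4 = {0, 3, 5, 8, 9}  B5 = {3, 5, 6, 7, 8}  B6 = {0, 3, 4, 5, 9}  B7 = {0, 3, 4, 5, 11}  B8 = {2, 3, 7, 8, 9}
Tree: B1–B2, B2–B3, B1–B4, B2–B5, B4–B6, B6–B7, B2–B8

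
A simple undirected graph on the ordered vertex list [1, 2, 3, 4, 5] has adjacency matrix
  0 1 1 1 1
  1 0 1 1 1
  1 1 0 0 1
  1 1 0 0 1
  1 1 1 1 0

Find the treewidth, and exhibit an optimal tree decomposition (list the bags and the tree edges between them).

Treewidth 3.
Bags: B1 = {1, 2, 3, 5}  B2 = {1, 2, 4, 5}
Tree: B1–B2

Every bag has size at most 4, so the width is 4 − 1 = 3 and tw(G) ≤ 3. For the lower bound, the 4 vertices {1, 2, 3, 5} are pairwise adjacent, and any tree decomposition puts a clique entirely inside one bag — forcing width ≥ 3. Hence tw(G) = 3 exactly.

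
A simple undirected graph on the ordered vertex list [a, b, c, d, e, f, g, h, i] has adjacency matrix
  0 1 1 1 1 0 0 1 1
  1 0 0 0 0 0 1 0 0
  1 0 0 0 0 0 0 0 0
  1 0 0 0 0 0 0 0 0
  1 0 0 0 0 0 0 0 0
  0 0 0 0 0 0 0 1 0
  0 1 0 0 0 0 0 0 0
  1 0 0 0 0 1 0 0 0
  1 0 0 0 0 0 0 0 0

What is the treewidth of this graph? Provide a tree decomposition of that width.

Treewidth 1.
One optimal decomposition is:
Bags: B1 = {a, h}  B2 = {a, b}  B3 = {b, g}  B4 = {a, i}  B5 = {a, d}  B6 = {a, e}  B7 = {a, c}  B8 = {f, h}
Tree: B1–B2, B2–B3, B1–B4, B4–B5, B5–B6, B1–B7, B1–B8

Every bag has size at most 2, so the width is 2 − 1 = 1 and tw(G) ≤ 1. Any graph with an edge has treewidth ≥ 1, and G has the edge a–h. Therefore the treewidth is 1.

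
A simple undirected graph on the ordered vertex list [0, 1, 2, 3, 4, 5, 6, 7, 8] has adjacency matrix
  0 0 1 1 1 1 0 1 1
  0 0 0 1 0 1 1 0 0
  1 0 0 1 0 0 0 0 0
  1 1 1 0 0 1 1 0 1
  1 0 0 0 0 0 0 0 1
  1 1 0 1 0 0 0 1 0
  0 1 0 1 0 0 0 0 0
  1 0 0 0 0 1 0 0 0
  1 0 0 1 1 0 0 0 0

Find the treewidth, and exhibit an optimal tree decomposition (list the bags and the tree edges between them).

Each bag holds 3 vertices, so the decomposition has width 2, which upper-bounds the treewidth. Conversely, {0, 3, 8} is a clique of size 3, and the vertices of any clique must share a bag in every tree decomposition; so some bag has ≥ 3 vertices and tw(G) ≥ 2. Hence tw(G) = 2 exactly.

Treewidth 2.
Bags: B1 = {0, 3, 5}  B2 = {1, 3, 5}  B3 = {0, 2, 3}  B4 = {1, 3, 6}  B5 = {0, 3, 8}  B6 = {0, 4, 8}  B7 = {0, 5, 7}
Tree: B1–B2, B1–B3, B2–B4, B1–B5, B5–B6, B1–B7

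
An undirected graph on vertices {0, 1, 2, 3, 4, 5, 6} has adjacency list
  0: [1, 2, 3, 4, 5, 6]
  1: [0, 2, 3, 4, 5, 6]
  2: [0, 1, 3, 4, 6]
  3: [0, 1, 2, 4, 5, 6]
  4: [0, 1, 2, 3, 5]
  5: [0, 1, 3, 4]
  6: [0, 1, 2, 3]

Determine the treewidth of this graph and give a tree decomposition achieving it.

Each bag holds 5 vertices, so the decomposition has width 4, which upper-bounds the treewidth. On the other hand G contains the 5-clique {0, 1, 2, 3, 4}. A clique must lie in a single bag of any decomposition, so no decomposition can have width below 4. Hence tw(G) = 4 exactly.

Treewidth 4.
Bags: B1 = {0, 1, 3, 4, 5}  B2 = {0, 1, 2, 3, 4}  B3 = {0, 1, 2, 3, 6}
Tree: B1–B2, B2–B3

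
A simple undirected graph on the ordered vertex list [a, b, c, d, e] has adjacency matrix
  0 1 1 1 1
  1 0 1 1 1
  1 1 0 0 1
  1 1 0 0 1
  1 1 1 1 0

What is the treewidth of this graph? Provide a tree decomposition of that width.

The largest bag has 4 vertices, giving width 3; this decomposition certifies tw(G) ≤ 3. For the lower bound, the 4 vertices {a, b, d, e} are pairwise adjacent, and any tree decomposition puts a clique entirely inside one bag — forcing width ≥ 3. Hence tw(G) = 3 exactly.

Treewidth 3.
One optimal decomposition is:
Bags: B1 = {a, b, c, e}  B2 = {a, b, d, e}
Tree: B1–B2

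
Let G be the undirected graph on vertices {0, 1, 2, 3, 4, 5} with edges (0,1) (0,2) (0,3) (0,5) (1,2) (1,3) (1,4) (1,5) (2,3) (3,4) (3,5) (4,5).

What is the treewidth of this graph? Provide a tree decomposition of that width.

Every bag has size at most 4, so the width is 4 − 1 = 3 and tw(G) ≤ 3. For the lower bound, the 4 vertices {0, 1, 2, 3} are pairwise adjacent, and any tree decomposition puts a clique entirely inside one bag — forcing width ≥ 3. The upper and lower bounds meet at 3, so that is the treewidth.

Treewidth 3.
Bags: B1 = {0, 1, 3, 5}  B2 = {1, 3, 4, 5}  B3 = {0, 1, 2, 3}
Tree: B1–B2, B1–B3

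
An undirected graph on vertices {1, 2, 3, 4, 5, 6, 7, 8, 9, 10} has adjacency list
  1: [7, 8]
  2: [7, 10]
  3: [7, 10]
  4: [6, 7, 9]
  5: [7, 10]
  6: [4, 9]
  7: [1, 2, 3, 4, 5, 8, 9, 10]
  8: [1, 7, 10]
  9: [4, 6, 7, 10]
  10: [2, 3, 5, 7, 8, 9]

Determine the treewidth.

2

A width-2 tree decomposition is:
Bags: B1 = {7, 8, 10}  B2 = {2, 7, 10}  B3 = {7, 9, 10}  B4 = {3, 7, 10}  B5 = {4, 7, 9}  B6 = {5, 7, 10}  B7 = {4, 6, 9}  B8 = {1, 7, 8}
Tree: B1–B2, B1–B3, B1–B4, B3–B5, B3–B6, B5–B7, B1–B8
Every bag has size at most 3, so the width is 3 − 1 = 2 and tw(G) ≤ 2. Conversely, {4, 6, 9} is a clique of size 3, and the vertices of any clique must share a bag in every tree decomposition; so some bag has ≥ 3 vertices and tw(G) ≥ 2. Hence tw(G) = 2 exactly.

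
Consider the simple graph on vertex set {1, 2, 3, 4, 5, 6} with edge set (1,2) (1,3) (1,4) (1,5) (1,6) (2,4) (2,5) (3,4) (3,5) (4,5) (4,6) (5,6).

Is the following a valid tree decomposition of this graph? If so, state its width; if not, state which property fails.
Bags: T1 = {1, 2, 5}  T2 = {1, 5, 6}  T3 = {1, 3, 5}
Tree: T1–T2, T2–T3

A tree decomposition must satisfy three properties: every vertex lies in some bag; for every edge, both endpoints lie together in some bag; and for every vertex, the bags containing it form a connected subtree. Here vertex 4 appears in no bag, so the decomposition is invalid.

No — vertex 4 appears in no bag.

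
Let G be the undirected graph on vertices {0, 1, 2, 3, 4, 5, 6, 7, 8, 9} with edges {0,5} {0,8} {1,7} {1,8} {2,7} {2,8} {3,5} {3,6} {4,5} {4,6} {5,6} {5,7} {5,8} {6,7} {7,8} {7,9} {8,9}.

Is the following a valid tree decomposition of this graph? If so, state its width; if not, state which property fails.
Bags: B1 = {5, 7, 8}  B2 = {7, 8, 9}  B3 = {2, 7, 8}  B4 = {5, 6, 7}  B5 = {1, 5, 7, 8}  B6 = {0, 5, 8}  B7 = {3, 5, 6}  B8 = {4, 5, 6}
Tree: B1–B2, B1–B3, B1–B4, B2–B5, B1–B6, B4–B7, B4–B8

No — bags containing vertex 5 are not connected in the tree.

A tree decomposition must satisfy three properties: every vertex lies in some bag; for every edge, both endpoints lie together in some bag; and for every vertex, the bags containing it form a connected subtree. Here bags containing vertex 5 are not connected in the tree, so the decomposition is invalid.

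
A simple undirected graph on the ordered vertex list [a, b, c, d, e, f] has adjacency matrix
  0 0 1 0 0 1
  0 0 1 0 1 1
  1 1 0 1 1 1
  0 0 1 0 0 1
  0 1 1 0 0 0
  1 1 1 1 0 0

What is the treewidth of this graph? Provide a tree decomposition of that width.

Treewidth 2.
Bags: B1 = {c, d, f}  B2 = {a, c, f}  B3 = {b, c, f}  B4 = {b, c, e}
Tree: B1–B2, B2–B3, B3–B4

Each bag holds 3 vertices, so the decomposition has width 2, which upper-bounds the treewidth. For the lower bound, the 3 vertices {b, c, e} are pairwise adjacent, and any tree decomposition puts a clique entirely inside one bag — forcing width ≥ 2. Therefore the treewidth is 2.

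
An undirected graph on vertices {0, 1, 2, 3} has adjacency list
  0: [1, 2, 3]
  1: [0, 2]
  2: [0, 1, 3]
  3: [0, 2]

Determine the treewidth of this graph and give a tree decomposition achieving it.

Treewidth 2.
One such decomposition:
Bags: B1 = {0, 1, 2}  B2 = {0, 2, 3}
Tree: B1–B2

The largest bag has 3 vertices, giving width 2; this decomposition certifies tw(G) ≤ 2. On the other hand G contains the 3-clique {0, 1, 2}. A clique must lie in a single bag of any decomposition, so no decomposition can have width below 2. Combining the bounds, tw(G) = 2.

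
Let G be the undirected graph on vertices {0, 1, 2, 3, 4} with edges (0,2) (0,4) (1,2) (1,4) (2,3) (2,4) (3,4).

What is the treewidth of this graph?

2

A width-2 tree decomposition is:
Bags: B1 = {0, 2, 4}  B2 = {2, 3, 4}  B3 = {1, 2, 4}
Tree: B1–B2, B1–B3
The largest bag has 3 vertices, giving width 2; this decomposition certifies tw(G) ≤ 2. For the lower bound, the 3 vertices {0, 2, 4} are pairwise adjacent, and any tree decomposition puts a clique entirely inside one bag — forcing width ≥ 2. Hence tw(G) = 2 exactly.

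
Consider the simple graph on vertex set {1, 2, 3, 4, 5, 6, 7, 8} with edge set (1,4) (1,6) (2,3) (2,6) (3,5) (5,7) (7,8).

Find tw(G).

1

A width-1 tree decomposition is:
Bags: B1 = {1, 4}  B2 = {1, 6}  B3 = {2, 6}  B4 = {2, 3}  B5 = {3, 5}  B6 = {5, 7}  B7 = {7, 8}
Tree: B1–B2, B2–B3, B3–B4, B4–B5, B5–B6, B6–B7
Every bag has size at most 2, so the width is 2 − 1 = 1 and tw(G) ≤ 1. Since G has at least one edge (e.g. 4–1), it is not an edgeless graph, so tw(G) ≥ 1. Hence tw(G) = 1 exactly.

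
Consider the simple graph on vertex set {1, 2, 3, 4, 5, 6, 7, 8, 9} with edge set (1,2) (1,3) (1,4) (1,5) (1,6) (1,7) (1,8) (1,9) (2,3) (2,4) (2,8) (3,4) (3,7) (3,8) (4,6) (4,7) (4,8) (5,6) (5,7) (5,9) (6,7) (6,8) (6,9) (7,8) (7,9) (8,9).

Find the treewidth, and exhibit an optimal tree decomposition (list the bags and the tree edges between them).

Treewidth 4.
Bags: B1 = {1, 6, 7, 8, 9}  B2 = {1, 4, 6, 7, 8}  B3 = {1, 3, 4, 7, 8}  B4 = {1, 2, 3, 4, 8}  B5 = {1, 5, 6, 7, 9}
Tree: B1–B2, B2–B3, B3–B4, B1–B5

Each bag holds 5 vertices, so the decomposition has width 4, which upper-bounds the treewidth. On the other hand G contains the 5-clique {1, 2, 3, 4, 8}. A clique must lie in a single bag of any decomposition, so no decomposition can have width below 4. Combining the bounds, tw(G) = 4.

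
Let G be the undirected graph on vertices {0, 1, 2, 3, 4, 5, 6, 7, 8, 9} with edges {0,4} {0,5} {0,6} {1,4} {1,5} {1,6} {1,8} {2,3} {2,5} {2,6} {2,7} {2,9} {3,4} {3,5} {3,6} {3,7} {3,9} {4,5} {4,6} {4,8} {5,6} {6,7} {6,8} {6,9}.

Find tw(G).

A width-3 tree decomposition is:
Bags: B1 = {2, 3, 6, 9}  B2 = {2, 3, 5, 6}  B3 = {3, 4, 5, 6}  B4 = {1, 4, 5, 6}  B5 = {2, 3, 6, 7}  B6 = {1, 4, 6, 8}  B7 = {0, 4, 5, 6}
Tree: B1–B2, B2–B3, B3–B4, B2–B5, B4–B6, B3–B7
Each bag holds 4 vertices, so the decomposition has width 3, which upper-bounds the treewidth. Conversely, {0, 4, 5, 6} is a clique of size 4, and the vertices of any clique must share a bag in every tree decomposition; so some bag has ≥ 4 vertices and tw(G) ≥ 3. The upper and lower bounds meet at 3, so that is the treewidth.

3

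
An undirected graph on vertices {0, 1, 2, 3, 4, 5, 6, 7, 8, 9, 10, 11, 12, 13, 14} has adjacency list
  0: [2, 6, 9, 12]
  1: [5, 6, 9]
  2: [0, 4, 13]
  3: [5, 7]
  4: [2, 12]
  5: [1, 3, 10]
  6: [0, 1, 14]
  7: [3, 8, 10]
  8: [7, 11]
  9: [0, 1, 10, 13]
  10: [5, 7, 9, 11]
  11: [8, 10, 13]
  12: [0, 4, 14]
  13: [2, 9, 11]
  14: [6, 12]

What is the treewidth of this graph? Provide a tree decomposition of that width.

Treewidth 3.
One optimal decomposition is:
Bags: B1 = {2, 4, 12, 14}  B2 = {0, 2, 12, 14}  B3 = {0, 2, 6, 14}  B4 = {0, 2, 6, 13}  B5 = {0, 6, 9, 13}  B6 = {1, 6, 9, 13}  B7 = {1, 9, 11, 13}  B8 = {1, 9, 10, 11}  B9 = {1, 5, 10, 11}  B10 = {5, 8, 10, 11}  B11 = {5, 7, 8, 10}  B12 = {3, 5, 7, 8}
Tree: B1–B2, B2–B3, B3–B4, B4–B5, B5–B6, B6–B7, B7–B8, B8–B9, B9–B10, B10–B11, B11–B12

Every bag has size at most 4, so the width is 4 − 1 = 3 and tw(G) ≤ 3. For the lower bound: the 4 vertex sets {4,12,14}, {2}, {0}, {1,6,9,13} are disjoint, each induces a connected subgraph, and every pair is joined by at least one edge of G. Contracting each set to a single vertex therefore yields K_{4} as a minor, and since treewidth is minor-monotone, tw(G) ≥ tw(K_{4}) = 3. Hence tw(G) = 3 exactly.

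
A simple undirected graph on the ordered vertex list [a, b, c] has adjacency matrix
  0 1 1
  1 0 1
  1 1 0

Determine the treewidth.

2

A width-2 tree decomposition is:
Bags: B1 = {a, b, c}
Tree: (single bag)
A single bag containing all 3 vertices is trivially a valid decomposition of width 2. On the other hand G contains the 3-clique {a, b, c}. A clique must lie in a single bag of any decomposition, so no decomposition can have width below 2. Combining the bounds, tw(G) = 2.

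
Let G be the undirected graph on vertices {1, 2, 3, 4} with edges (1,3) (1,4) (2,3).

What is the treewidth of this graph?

A width-1 tree decomposition is:
Bags: B1 = {1, 3}  B2 = {1, 4}  B3 = {2, 3}
Tree: B1–B2, B1–B3
Every bag has size at most 2, so the width is 2 − 1 = 1 and tw(G) ≤ 1. G has an edge, so its treewidth is at least 1. Combining the bounds, tw(G) = 1.

1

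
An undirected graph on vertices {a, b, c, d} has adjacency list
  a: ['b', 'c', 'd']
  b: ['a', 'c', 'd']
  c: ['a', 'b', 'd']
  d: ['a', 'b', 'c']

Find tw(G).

3

A width-3 tree decomposition is:
Bags: B1 = {a, b, c, d}
Tree: (single bag)
With just one bag of size 4, the width is 4 − 1 = 3, so tw(G) ≤ 3. For the lower bound, the 4 vertices {a, b, c, d} are pairwise adjacent, and any tree decomposition puts a clique entirely inside one bag — forcing width ≥ 3. The upper and lower bounds meet at 3, so that is the treewidth.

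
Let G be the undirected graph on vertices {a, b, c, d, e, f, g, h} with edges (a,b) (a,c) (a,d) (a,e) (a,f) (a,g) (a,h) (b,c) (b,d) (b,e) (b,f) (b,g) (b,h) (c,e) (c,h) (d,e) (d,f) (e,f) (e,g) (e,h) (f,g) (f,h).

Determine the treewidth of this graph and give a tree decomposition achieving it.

The largest bag has 5 vertices, giving width 4; this decomposition certifies tw(G) ≤ 4. Conversely, {a, b, c, e, h} is a clique of size 5, and the vertices of any clique must share a bag in every tree decomposition; so some bag has ≥ 5 vertices and tw(G) ≥ 4. The upper and lower bounds meet at 4, so that is the treewidth.

Treewidth 4.
Bags: B1 = {a, b, e, f, h}  B2 = {a, b, c, e, h}  B3 = {a, b, d, e, f}  B4 = {a, b, e, f, g}
Tree: B1–B2, B1–B3, B1–B4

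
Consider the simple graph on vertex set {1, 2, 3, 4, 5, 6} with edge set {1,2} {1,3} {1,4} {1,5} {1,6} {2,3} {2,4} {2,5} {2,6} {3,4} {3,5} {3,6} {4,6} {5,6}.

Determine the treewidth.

A width-4 tree decomposition is:
Bags: B1 = {1, 2, 3, 5, 6}  B2 = {1, 2, 3, 4, 6}
Tree: B1–B2
Each bag holds 5 vertices, so the decomposition has width 4, which upper-bounds the treewidth. Conversely, {1, 2, 3, 4, 6} is a clique of size 5, and the vertices of any clique must share a bag in every tree decomposition; so some bag has ≥ 5 vertices and tw(G) ≥ 4. Therefore the treewidth is 4.

4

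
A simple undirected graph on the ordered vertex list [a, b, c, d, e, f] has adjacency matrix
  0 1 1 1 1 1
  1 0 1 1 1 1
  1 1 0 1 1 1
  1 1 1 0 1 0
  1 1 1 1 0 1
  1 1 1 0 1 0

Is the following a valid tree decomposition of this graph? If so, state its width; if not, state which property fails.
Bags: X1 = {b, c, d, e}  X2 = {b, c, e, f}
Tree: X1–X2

A tree decomposition must satisfy three properties: every vertex lies in some bag; for every edge, both endpoints lie together in some bag; and for every vertex, the bags containing it form a connected subtree. Here vertex a appears in no bag, so the decomposition is invalid.

No — vertex a appears in no bag.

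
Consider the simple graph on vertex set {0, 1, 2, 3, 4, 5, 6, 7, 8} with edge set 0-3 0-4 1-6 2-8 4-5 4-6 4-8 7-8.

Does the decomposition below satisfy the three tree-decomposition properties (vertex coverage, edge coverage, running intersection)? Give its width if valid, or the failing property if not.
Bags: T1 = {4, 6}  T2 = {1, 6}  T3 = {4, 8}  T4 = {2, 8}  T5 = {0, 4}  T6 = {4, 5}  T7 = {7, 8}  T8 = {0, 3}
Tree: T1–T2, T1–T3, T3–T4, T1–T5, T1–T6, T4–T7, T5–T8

Checking the three conditions: (i) the bags cover all of {0, 1, 2, 3, 4, 5, 6, 7, 8}; (ii) for each edge, some bag contains both endpoints; (iii) the bags containing any fixed vertex form a subtree. All hold, so the decomposition is valid with width 2 − 1 = 1.

Yes; width 1.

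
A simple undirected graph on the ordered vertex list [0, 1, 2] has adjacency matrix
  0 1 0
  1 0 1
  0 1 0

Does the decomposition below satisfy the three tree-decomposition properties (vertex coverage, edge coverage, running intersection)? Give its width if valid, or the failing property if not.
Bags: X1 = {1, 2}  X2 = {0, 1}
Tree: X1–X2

Every vertex of G appears in some bag (union = {0, 1, 2}); every edge is covered by a bag; and for each vertex v the set of bags containing v is connected in the bag tree. The decomposition is therefore valid. The largest bag has 2 vertices, so the width is 1.

Yes; width 1.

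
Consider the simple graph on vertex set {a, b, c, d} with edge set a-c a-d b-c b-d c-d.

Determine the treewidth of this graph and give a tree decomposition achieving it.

Treewidth 2.
One optimal decomposition is:
Bags: B1 = {b, c, d}  B2 = {a, c, d}
Tree: B1–B2

Every bag has size at most 3, so the width is 3 − 1 = 2 and tw(G) ≤ 2. For the lower bound, the 3 vertices {a, c, d} are pairwise adjacent, and any tree decomposition puts a clique entirely inside one bag — forcing width ≥ 2. Combining the bounds, tw(G) = 2.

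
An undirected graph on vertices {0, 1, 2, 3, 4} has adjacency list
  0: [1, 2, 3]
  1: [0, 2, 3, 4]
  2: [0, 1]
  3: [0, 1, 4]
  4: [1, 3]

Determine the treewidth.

A width-2 tree decomposition is:
Bags: B1 = {0, 1, 2}  B2 = {0, 1, 3}  B3 = {1, 3, 4}
Tree: B1–B2, B2–B3
Every bag has size at most 3, so the width is 3 − 1 = 2 and tw(G) ≤ 2. Conversely, {0, 1, 2} is a clique of size 3, and the vertices of any clique must share a bag in every tree decomposition; so some bag has ≥ 3 vertices and tw(G) ≥ 2. Hence tw(G) = 2 exactly.

2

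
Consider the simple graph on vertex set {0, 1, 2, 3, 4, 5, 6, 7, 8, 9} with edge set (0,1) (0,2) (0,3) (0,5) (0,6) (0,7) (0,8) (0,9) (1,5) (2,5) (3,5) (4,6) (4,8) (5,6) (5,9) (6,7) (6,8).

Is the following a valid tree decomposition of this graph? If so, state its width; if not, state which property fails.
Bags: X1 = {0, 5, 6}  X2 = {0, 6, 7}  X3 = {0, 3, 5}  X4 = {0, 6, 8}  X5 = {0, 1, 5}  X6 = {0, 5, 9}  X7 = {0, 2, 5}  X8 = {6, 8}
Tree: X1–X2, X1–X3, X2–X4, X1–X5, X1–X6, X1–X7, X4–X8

No — vertex 4 appears in no bag.

A tree decomposition must satisfy three properties: every vertex lies in some bag; for every edge, both endpoints lie together in some bag; and for every vertex, the bags containing it form a connected subtree. Here vertex 4 appears in no bag, so the decomposition is invalid.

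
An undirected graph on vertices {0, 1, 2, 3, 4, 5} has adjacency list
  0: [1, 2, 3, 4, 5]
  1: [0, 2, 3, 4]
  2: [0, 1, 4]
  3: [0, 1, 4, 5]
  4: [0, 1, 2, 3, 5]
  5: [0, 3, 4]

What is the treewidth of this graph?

3

A width-3 tree decomposition is:
Bags: B1 = {0, 1, 3, 4}  B2 = {0, 3, 4, 5}  B3 = {0, 1, 2, 4}
Tree: B1–B2, B1–B3
The largest bag has 4 vertices, giving width 3; this decomposition certifies tw(G) ≤ 3. On the other hand G contains the 4-clique {0, 1, 2, 4}. A clique must lie in a single bag of any decomposition, so no decomposition can have width below 3. Hence tw(G) = 3 exactly.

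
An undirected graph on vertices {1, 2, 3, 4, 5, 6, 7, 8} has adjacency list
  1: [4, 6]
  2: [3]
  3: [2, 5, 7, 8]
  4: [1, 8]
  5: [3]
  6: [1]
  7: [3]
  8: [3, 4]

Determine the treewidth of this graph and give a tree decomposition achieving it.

Every bag has size at most 2, so the width is 2 − 1 = 1 and tw(G) ≤ 1. Any graph with an edge has treewidth ≥ 1, and G has the edge 3–8. The upper and lower bounds meet at 1, so that is the treewidth.

Treewidth 1.
One such decomposition:
Bags: B1 = {3, 8}  B2 = {3, 7}  B3 = {4, 8}  B4 = {2, 3}  B5 = {3, 5}  B6 = {1, 4}  B7 = {1, 6}
Tree: B1–B2, B1–B3, B2–B4, B4–B5, B3–B6, B6–B7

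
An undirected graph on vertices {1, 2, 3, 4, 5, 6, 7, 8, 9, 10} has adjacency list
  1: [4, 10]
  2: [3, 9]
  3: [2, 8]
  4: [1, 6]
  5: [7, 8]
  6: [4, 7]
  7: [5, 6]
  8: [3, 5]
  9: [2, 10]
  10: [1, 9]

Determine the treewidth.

A width-2 tree decomposition is:
Bags: B1 = {2, 3, 8}  B2 = {2, 8, 9}  B3 = {8, 9, 10}  B4 = {1, 8, 10}  B5 = {1, 4, 8}  B6 = {4, 6, 8}  B7 = {6, 7, 8}  B8 = {5, 7, 8}
Tree: B1–B2, B2–B3, B3–B4, B4–B5, B5–B6, B6–B7, B7–B8
Every bag has size at most 3, so the width is 3 − 1 = 2 and tw(G) ≤ 2. For the lower bound, G contains the cycle 8–3–2–9–10–1–4–6–7–5–8, so G is not a forest; only forests have treewidth ≤ 1, hence tw(G) ≥ 2. Therefore the treewidth is 2.

2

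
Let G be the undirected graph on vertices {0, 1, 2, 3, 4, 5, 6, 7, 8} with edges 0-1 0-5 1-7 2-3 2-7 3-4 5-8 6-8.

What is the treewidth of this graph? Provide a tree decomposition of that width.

The largest bag has 2 vertices, giving width 1; this decomposition certifies tw(G) ≤ 1. G has an edge, so its treewidth is at least 1. Combining the bounds, tw(G) = 1.

Treewidth 1.
One optimal decomposition is:
Bags: B1 = {6, 8}  B2 = {5, 8}  B3 = {0, 5}  B4 = {0, 1}  B5 = {1, 7}  B6 = {2, 7}  B7 = {2, 3}  B8 = {3, 4}
Tree: B1–B2, B2–B3, B3–B4, B4–B5, B5–B6, B6–B7, B7–B8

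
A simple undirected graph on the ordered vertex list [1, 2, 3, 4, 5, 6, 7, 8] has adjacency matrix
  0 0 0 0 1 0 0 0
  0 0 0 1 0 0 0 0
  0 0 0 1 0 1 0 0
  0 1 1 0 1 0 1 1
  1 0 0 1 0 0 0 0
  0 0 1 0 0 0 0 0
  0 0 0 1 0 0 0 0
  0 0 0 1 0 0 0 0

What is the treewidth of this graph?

A width-1 tree decomposition is:
Bags: B1 = {4, 5}  B2 = {4, 7}  B3 = {3, 4}  B4 = {4, 8}  B5 = {1, 5}  B6 = {2, 4}  B7 = {3, 6}
Tree: B1–B2, B2–B3, B2–B4, B1–B5, B3–B6, B3–B7
The largest bag has 2 vertices, giving width 1; this decomposition certifies tw(G) ≤ 1. G has an edge, so its treewidth is at least 1. Combining the bounds, tw(G) = 1.

1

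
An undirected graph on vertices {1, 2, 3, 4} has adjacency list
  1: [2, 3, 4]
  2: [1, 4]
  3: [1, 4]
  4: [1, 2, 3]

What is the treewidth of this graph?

2

A width-2 tree decomposition is:
Bags: B1 = {1, 2, 4}  B2 = {1, 3, 4}
Tree: B1–B2
The largest bag has 3 vertices, giving width 2; this decomposition certifies tw(G) ≤ 2. On the other hand G contains the 3-clique {1, 2, 4}. A clique must lie in a single bag of any decomposition, so no decomposition can have width below 2. The upper and lower bounds meet at 2, so that is the treewidth.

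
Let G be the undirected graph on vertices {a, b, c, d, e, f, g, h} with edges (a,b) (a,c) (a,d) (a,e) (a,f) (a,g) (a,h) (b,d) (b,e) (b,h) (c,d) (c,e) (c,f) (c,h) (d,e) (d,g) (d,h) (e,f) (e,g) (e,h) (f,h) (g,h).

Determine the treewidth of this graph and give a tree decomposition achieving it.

Treewidth 4.
One such decomposition:
Bags: B1 = {a, b, d, e, h}  B2 = {a, c, d, e, h}  B3 = {a, d, e, g, h}  B4 = {a, c, e, f, h}
Tree: B1–B2, B1–B3, B2–B4

The largest bag has 5 vertices, giving width 4; this decomposition certifies tw(G) ≤ 4. For the lower bound, the 5 vertices {a, d, e, g, h} are pairwise adjacent, and any tree decomposition puts a clique entirely inside one bag — forcing width ≥ 4. The upper and lower bounds meet at 4, so that is the treewidth.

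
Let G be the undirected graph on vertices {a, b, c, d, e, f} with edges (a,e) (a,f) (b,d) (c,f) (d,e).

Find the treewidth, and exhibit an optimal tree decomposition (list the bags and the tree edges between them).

The largest bag has 2 vertices, giving width 1; this decomposition certifies tw(G) ≤ 1. G has an edge, so its treewidth is at least 1. Combining the bounds, tw(G) = 1.

Treewidth 1.
One such decomposition:
Bags: B1 = {c, f}  B2 = {a, f}  B3 = {a, e}  B4 = {d, e}  B5 = {b, d}
Tree: B1–B2, B2–B3, B3–B4, B4–B5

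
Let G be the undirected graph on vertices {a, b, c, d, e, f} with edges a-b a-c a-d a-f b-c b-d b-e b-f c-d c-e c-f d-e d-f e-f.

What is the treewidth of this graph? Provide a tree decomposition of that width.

Treewidth 4.
Bags: B1 = {b, c, d, e, f}  B2 = {a, b, c, d, f}
Tree: B1–B2

The largest bag has 5 vertices, giving width 4; this decomposition certifies tw(G) ≤ 4. For the lower bound, the 5 vertices {b, c, d, e, f} are pairwise adjacent, and any tree decomposition puts a clique entirely inside one bag — forcing width ≥ 4. The upper and lower bounds meet at 4, so that is the treewidth.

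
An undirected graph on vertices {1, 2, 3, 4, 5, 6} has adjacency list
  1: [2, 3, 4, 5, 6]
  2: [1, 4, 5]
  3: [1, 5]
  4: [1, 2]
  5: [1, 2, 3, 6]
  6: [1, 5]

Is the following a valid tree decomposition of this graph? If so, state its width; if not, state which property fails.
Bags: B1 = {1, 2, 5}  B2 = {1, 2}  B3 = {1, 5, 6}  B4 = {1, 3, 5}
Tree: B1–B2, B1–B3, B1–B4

No — vertex 4 appears in no bag.

A tree decomposition must satisfy three properties: every vertex lies in some bag; for every edge, both endpoints lie together in some bag; and for every vertex, the bags containing it form a connected subtree. Here vertex 4 appears in no bag, so the decomposition is invalid.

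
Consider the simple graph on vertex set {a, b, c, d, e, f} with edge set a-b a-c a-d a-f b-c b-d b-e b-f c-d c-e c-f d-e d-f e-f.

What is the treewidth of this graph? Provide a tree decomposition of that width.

Treewidth 4.
Bags: B1 = {b, c, d, e, f}  B2 = {a, b, c, d, f}
Tree: B1–B2

The largest bag has 5 vertices, giving width 4; this decomposition certifies tw(G) ≤ 4. Conversely, {b, c, d, e, f} is a clique of size 5, and the vertices of any clique must share a bag in every tree decomposition; so some bag has ≥ 5 vertices and tw(G) ≥ 4. The upper and lower bounds meet at 4, so that is the treewidth.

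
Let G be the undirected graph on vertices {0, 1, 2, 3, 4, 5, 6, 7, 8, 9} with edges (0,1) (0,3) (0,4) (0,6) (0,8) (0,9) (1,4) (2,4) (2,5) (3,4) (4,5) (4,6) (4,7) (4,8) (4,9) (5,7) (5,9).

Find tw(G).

A width-2 tree decomposition is:
Bags: B1 = {0, 3, 4}  B2 = {0, 4, 9}  B3 = {4, 5, 9}  B4 = {0, 4, 6}  B5 = {0, 1, 4}  B6 = {0, 4, 8}  B7 = {2, 4, 5}  B8 = {4, 5, 7}
Tree: B1–B2, B2–B3, B1–B4, B1–B5, B5–B6, B3–B7, B7–B8
Each bag holds 3 vertices, so the decomposition has width 2, which upper-bounds the treewidth. Conversely, {0, 1, 4} is a clique of size 3, and the vertices of any clique must share a bag in every tree decomposition; so some bag has ≥ 3 vertices and tw(G) ≥ 2. The upper and lower bounds meet at 2, so that is the treewidth.

2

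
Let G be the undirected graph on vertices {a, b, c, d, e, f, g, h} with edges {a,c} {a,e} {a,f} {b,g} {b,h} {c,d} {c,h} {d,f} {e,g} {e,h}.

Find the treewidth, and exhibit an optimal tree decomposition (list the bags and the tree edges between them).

Treewidth 2.
One optimal decomposition is:
Bags: B1 = {b, g, h}  B2 = {e, g, h}  B3 = {c, e, h}  B4 = {a, c, e}  B5 = {a, c, d}  B6 = {a, d, f}
Tree: B1–B2, B2–B3, B3–B4, B4–B5, B5–B6

Every bag has size at most 3, so the width is 3 − 1 = 2 and tw(G) ≤ 2. The edges b–g–e–h–b form a cycle, so G is not a tree and its treewidth is at least 2. Hence tw(G) = 2 exactly.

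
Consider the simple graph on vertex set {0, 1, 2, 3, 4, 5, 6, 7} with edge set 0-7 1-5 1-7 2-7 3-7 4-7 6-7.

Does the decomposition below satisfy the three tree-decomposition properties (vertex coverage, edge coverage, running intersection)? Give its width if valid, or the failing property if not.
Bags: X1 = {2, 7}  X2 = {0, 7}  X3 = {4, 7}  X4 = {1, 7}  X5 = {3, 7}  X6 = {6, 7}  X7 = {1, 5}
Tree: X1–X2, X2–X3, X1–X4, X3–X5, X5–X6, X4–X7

Yes; width 1.

Every vertex of G appears in some bag (union = {0, 1, 2, 3, 4, 5, 6, 7}); every edge is covered by a bag; and for each vertex v the set of bags containing v is connected in the bag tree. The decomposition is therefore valid. The largest bag has 2 vertices, so the width is 1.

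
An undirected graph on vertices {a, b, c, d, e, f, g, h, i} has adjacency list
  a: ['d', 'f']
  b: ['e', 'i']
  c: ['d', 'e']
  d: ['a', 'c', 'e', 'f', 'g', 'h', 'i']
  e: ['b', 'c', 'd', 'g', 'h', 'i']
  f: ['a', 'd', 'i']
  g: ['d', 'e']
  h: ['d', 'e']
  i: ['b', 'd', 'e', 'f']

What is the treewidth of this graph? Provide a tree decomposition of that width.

Treewidth 2.
Bags: B1 = {d, f, i}  B2 = {d, e, i}  B3 = {a, d, f}  B4 = {d, e, g}  B5 = {b, e, i}  B6 = {d, e, h}  B7 = {c, d, e}
Tree: B1–B2, B1–B3, B2–B4, B2–B5, B2–B6, B6–B7

Each bag holds 3 vertices, so the decomposition has width 2, which upper-bounds the treewidth. Conversely, {a, d, f} is a clique of size 3, and the vertices of any clique must share a bag in every tree decomposition; so some bag has ≥ 3 vertices and tw(G) ≥ 2. The upper and lower bounds meet at 2, so that is the treewidth.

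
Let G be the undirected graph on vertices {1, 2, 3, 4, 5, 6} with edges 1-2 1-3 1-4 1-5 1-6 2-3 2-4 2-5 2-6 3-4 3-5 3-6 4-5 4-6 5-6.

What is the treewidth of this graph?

A width-5 tree decomposition is:
Bags: B1 = {1, 2, 3, 4, 5, 6}
Tree: (single bag)
A single bag containing all 6 vertices is trivially a valid decomposition of width 5. On the other hand G contains the 6-clique {1, 2, 3, 4, 5, 6}. A clique must lie in a single bag of any decomposition, so no decomposition can have width below 5. Combining the bounds, tw(G) = 5.

5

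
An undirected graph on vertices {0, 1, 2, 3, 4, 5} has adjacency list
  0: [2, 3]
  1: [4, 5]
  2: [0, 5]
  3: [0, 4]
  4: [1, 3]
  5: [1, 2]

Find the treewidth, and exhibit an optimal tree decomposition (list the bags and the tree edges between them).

The largest bag has 3 vertices, giving width 2; this decomposition certifies tw(G) ≤ 2. Since 4–3–0–2–5–1–4 is a cycle in G, G is not acyclic. Forests are exactly the graphs of treewidth ≤ 1, so tw(G) ≥ 2. Combining the bounds, tw(G) = 2.

Treewidth 2.
One such decomposition:
Bags: B1 = {0, 3, 4}  B2 = {0, 2, 4}  B3 = {2, 4, 5}  B4 = {1, 4, 5}
Tree: B1–B2, B2–B3, B3–B4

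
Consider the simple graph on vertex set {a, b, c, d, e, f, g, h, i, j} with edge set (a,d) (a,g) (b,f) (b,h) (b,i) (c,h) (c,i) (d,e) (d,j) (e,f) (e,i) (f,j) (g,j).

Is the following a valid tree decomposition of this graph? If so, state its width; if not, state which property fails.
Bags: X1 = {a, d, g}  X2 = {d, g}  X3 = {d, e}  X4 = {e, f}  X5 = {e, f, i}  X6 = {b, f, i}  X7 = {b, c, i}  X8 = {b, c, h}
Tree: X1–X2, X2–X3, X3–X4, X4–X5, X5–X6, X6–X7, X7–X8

A tree decomposition must satisfy three properties: every vertex lies in some bag; for every edge, both endpoints lie together in some bag; and for every vertex, the bags containing it form a connected subtree. Here vertex j appears in no bag, so the decomposition is invalid.

No — vertex j appears in no bag.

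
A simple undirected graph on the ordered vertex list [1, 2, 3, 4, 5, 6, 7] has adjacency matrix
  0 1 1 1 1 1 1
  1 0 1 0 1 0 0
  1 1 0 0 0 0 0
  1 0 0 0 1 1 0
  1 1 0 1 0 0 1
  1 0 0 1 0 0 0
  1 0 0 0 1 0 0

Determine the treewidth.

A width-2 tree decomposition is:
Bags: B1 = {1, 4, 5}  B2 = {1, 2, 5}  B3 = {1, 4, 6}  B4 = {1, 5, 7}  B5 = {1, 2, 3}
Tree: B1–B2, B1–B3, B2–B4, B2–B5
Every bag has size at most 3, so the width is 3 − 1 = 2 and tw(G) ≤ 2. For the lower bound, the 3 vertices {1, 2, 3} are pairwise adjacent, and any tree decomposition puts a clique entirely inside one bag — forcing width ≥ 2. Combining the bounds, tw(G) = 2.

2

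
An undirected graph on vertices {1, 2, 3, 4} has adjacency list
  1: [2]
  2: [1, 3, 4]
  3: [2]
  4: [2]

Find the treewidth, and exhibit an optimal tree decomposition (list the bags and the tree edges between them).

Treewidth 1.
One such decomposition:
Bags: B1 = {1, 2}  B2 = {2, 4}  B3 = {2, 3}
Tree: B1–B2, B1–B3

Every bag has size at most 2, so the width is 2 − 1 = 1 and tw(G) ≤ 1. G has an edge, so its treewidth is at least 1. The upper and lower bounds meet at 1, so that is the treewidth.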